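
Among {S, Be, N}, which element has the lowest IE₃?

S

IE_3 is the cost of taking one more electron from the +2 cation: S²⁺ still has 4 valence electrons; Be²⁺ is the bare [He] core; N²⁺ still has 3 valence electrons.
Core electrons are held far more tightly than valence electrons, so Be tops the IE_3 order.
Valence configurations: S²⁺ [Ne]3s²3p², N²⁺ [He]2s²2p¹.
Approximate IE_3 values (kJ/mol): S 3357, Be 14849, N 4578.
Hence IE_3: S < N < Be.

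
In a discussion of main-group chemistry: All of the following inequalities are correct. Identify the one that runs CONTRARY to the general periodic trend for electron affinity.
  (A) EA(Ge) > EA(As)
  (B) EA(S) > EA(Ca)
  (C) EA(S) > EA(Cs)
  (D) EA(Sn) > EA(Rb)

(A)

The general trend: electron affinity increases across a period and decreases down a group.
(A) Ge (period 4, group 14) vs As (period 4, group 15): the stated order contradicts the simple trend.
(B) S (period 3, group 16) vs Ca (period 4, group 2): the stated order agrees with the simple trend.
(C) S (period 3, group 16) vs Cs (period 6, group 1): the stated order agrees with the simple trend.
(D) Sn (period 5, group 14) vs Rb (period 5, group 1): the stated order agrees with the simple trend.
The exception is (A): adding an electron to As's half-filled 4p³ is unfavourable, so Ge (4p²) has the more exothermic EA.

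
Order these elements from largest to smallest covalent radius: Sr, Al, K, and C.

C is in period 2, group 14; Al is in period 3, group 13; K is in period 4, group 1; Sr is in period 5, group 2.
Radius decreases left→right (rising Z_eff, same n) and increases top→bottom (higher n).
These span different periods and groups, so the two trends combine.
Al > C: relative to C, both the across-period and down-group shifts push Al's atomic radius up.
Sr > Al: relative to Al, both the across-period and down-group shifts push Sr's atomic radius up.
K > Sr: the two effects oppose for this pair; the across-period effect wins (196 vs 185 pm).
For reference (pm): C 75, Al 126, K 196, Sr 185.
So from largest to smallest: K > Sr > Al > C.

K, Sr, Al, C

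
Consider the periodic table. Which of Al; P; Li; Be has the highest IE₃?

After 2 electrons have been removed, what remains? Al²⁺ still has 1 valence electron; P²⁺ still has 3 valence electrons; Li²⁺ is already 1 electron into the core; Be²⁺ is the bare [He] core.
Breaking into a closed-shell core is much more expensive than removing a leftover valence electron — Li and Be have the largest IE_3 here.
Valence configurations: Al²⁺ [Ne]3s¹, P²⁺ [Ne]3s²3p¹.
Approximate IE_3 values (kJ/mol): Al 2745, P 2914, Li 11815, Be 14849.
Putting it together, IE_3: Al < P < Li < Be.

Be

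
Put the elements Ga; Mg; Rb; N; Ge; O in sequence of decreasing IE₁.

N > O > Ge > Mg > Ga > Rb

N is in period 2, group 15; O is in period 2, group 16; Mg is in period 3, group 2; Ga is in period 4, group 13; Ge is in period 4, group 14; Rb is in period 5, group 1.
First ionization energy rises across a period (greater Z_eff holds electrons more tightly) and falls down a group (valence electrons are farther from the nucleus).
Here both period and group differ, so the two effects have to be weighed against each other.
Ga > Rb: both effects reinforce here, so Ga is clearly the higher of the two.
Mg > Ga: period and group pull opposite ways; the down-group shift dominates (738 vs 579 kJ/mol).
Ge > Mg: period and group pull opposite ways; the across-period shift dominates (762 vs 738 kJ/mol).
O > Ge: relative to Ge, both the across-period and down-group shifts push O's first ionization energy up.
N > O: this pair runs against the simple trend — see the exception note.
Note the exception: N has a higher first ionization energy than O, contrary to the simple trend — pairing an electron in O's 2p⁴ costs repulsion energy, so O ionizes more easily than half-filled N (2p³).
For reference (kJ/mol): N 1402, O 1314, Mg 738, Ga 579, Ge 762, Rb 403.
So from highest to lowest: N > O > Ge > Mg > Ga > Rb.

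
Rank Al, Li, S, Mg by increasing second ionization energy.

Mg, Al, S, Li

After 1 electron has been removed, what remains? Al⁺ still has 2 valence electrons; Li⁺ is the bare [He] core; S⁺ still has 5 valence electrons; Mg⁺ still has 1 valence electron.
Core electrons are held far more tightly than valence electrons, so Li tops the IE_2 order.
Valence configurations: Al⁺ [Ne]3s², S⁺ [Ne]3s²3p³, Mg⁺ [Ne]3s¹.
The numbers (kJ/mol): Al 1817, Li 7298, S 2252, Mg 1451.
Overall IE_2 order: Mg < Al < S < Li.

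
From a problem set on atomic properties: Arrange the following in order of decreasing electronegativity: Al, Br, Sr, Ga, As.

Br, As, Ga, Al, Sr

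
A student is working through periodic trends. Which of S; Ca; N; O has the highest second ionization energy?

O

The second ionization energy removes an electron from the +1 ion. For each element: S⁺ still has 5 valence electrons; Ca⁺ still has 1 valence electron; N⁺ still has 4 valence electrons; O⁺ still has 5 valence electrons.
All are still removing valence electrons, so compare the +1 ions as you would atoms: IE_2 generally rises across a period (higher Z_eff) and falls down a group (larger shell), subject to the usual subshell exceptions.
Valence configurations: S⁺ [Ne]3s²3p³, Ca⁺ [Ar]4s¹, N⁺ [He]2s²2p², O⁺ [He]2s²2p³.
The numbers (kJ/mol): S 2252, Ca 1145, N 2856, O 3388.
Overall IE_2 order: Ca < S < N < O.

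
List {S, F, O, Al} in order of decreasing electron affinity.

O is in period 2, group 16; F is in period 2, group 17; Al is in period 3, group 13; S is in period 3, group 16.
Electron affinity generally becomes more exothermic across a period toward the halogens and less exothermic down a group.
These span different periods and groups, so the two trends combine.
O > Al: both effects reinforce here, so O is clearly the higher of the two.
S > O: this pair runs against the simple trend — see the exception note.
F > S: relative to S, both the across-period and down-group shifts push F's electron affinity up.
Note the exception: S has a higher electron affinity than O, contrary to the simple trend — the compact 2p subshell of O repels the added electron more than S's larger 3p does.
Approximate values (kJ/mol): O 141, F 328, Al 42, S 200.
So from highest to lowest: F > S > O > Al.

F > S > O > Al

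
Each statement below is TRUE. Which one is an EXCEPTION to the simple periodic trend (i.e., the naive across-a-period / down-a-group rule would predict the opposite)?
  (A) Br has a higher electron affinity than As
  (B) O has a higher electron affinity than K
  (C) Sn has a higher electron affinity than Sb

(C)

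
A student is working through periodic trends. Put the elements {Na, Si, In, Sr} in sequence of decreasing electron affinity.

Na is in period 3, group 1; Si is in period 3, group 14; Sr is in period 5, group 2; In is in period 5, group 13.
Electron affinity generally becomes more exothermic across a period toward the halogens and less exothermic down a group.
These span different periods and groups, so the two trends combine.
In > Sr: In lies to the right of Sr in period 5, so the across-period effect alone puts In higher.
Na > In: the two effects oppose for this pair; the down-group effect wins (53 vs 29 kJ/mol).
Si > Na: both are in period 3; the period trend gives Si the larger value.
Approximate values (kJ/mol): Na 53, Si 134, Sr 5, In 29.
So from highest to lowest: Si > Na > In > Sr.

Si > Na > In > Sr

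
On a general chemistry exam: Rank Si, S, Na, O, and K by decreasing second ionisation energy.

Na, O, K, S, Si

IE_2 is the cost of taking one more electron from the +1 cation: Si⁺ still has 3 valence electrons; S⁺ still has 5 valence electrons; Na⁺ is the bare [Ne] core; O⁺ still has 5 valence electrons; K⁺ is the bare [Ar] core.
Usually core removal costs more than valence removal, but here the competition is close: a tightly held n=2 valence electron can cost more to remove than an n=3 core electron, so the actual values have to decide it.
Valence configurations: Si⁺ [Ne]3s²3p¹, S⁺ [Ne]3s²3p³, O⁺ [He]2s²2p³.
Approximate IE_2 values (kJ/mol): Si 1577, S 2252, Na 4562, O 3388, K 3052.
Overall IE_2 order: Si < S < K < O < Na.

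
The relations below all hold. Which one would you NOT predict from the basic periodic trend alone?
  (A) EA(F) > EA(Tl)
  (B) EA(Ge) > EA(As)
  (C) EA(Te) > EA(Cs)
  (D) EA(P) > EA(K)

(B)

The general trend: electron affinity increases across a period and decreases down a group.
(A) F (period 2, group 17) vs Tl (period 6, group 13): the stated order agrees with the simple trend.
(B) Ge (period 4, group 14) vs As (period 4, group 15): the stated order contradicts the simple trend.
(C) Te (period 5, group 16) vs Cs (period 6, group 1): the stated order agrees with the simple trend.
(D) P (period 3, group 15) vs K (period 4, group 1): the stated order agrees with the simple trend.
The exception is (B): adding an electron to As's half-filled 4p³ is unfavourable, so Ge (4p²) has the more exothermic EA.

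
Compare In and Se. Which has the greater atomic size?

Se is in period 4, group 16; In is in period 5, group 13.
Radius decreases left→right (rising Z_eff, same n) and increases top→bottom (higher n).
Here both period and group differ, so the two effects have to be weighed against each other.
In > Se: relative to Se, both the across-period and down-group shifts push In's atomic radius up.
Approximate values (pm): Se 116, In 142.
So In has the greater atomic size (In > Se).

In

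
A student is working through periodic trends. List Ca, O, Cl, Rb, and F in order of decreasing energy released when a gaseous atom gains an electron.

Cl > F > O > Rb > Ca

O is in period 2, group 16; F is in period 2, group 17; Cl is in period 3, group 17; Ca is in period 4, group 2; Rb is in period 5, group 1.
Adding an electron releases more energy for atoms nearer the top right (short of the noble gases).
Here both period and group differ, so the two effects have to be weighed against each other.
Rb > Ca: this pair runs against the simple trend — see the exception note.
O > Rb: both effects reinforce here, so O is clearly the higher of the two.
F > O: F lies to the right of O in period 2, so the across-period effect alone puts F higher.
Cl > F: this pair runs against the simple trend — see the exception note.
Note the exception: Rb has a higher electron affinity than Ca, contrary to the simple trend — adding an electron to Ca (ns²) has to open a new, higher-energy np subshell, which is unfavourable.
Note the exception: Cl has a higher electron affinity than F, contrary to the simple trend — F's small 2p subshell makes the incoming electron feel strong e⁻–e⁻ repulsion, so Cl actually releases more energy on gaining an electron.
For reference (kJ/mol): O 141, F 328, Cl 349, Ca 2, Rb 47.
So from highest to lowest: Cl > F > O > Rb > Ca.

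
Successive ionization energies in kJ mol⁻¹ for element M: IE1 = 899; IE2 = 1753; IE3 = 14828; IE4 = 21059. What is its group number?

Look for the largest jump between consecutive ionization energies: IE3/IE2 ≈ 8.5, far larger than any earlier ratio.
That jump marks the point where a core electron is being removed. So the atom has 2 valence electrons.
A main-group element with 2 valence electrons is in group 2.

Group 2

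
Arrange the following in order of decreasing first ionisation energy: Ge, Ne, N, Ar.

Ne > Ar > N > Ge

N is in period 2, group 15; Ne is in period 2, group 18; Ar is in period 3, group 18; Ge is in period 4, group 14.
First ionization energy rises across a period (greater Z_eff holds electrons more tightly) and falls down a group (valence electrons are farther from the nucleus).
Neither a single period nor a single group — weigh both effects.
N > Ge: relative to Ge, both the across-period and down-group shifts push N's first ionization energy up.
Ar > N: period and group pull opposite ways; the across-period shift dominates (1521 vs 1402 kJ/mol).
Ne > Ar: they share group 18; the group trend gives Ne the larger value.
For reference (kJ/mol): N 1402, Ne 2081, Ar 1521, Ge 762.
So from highest to lowest: Ne > Ar > N > Ge.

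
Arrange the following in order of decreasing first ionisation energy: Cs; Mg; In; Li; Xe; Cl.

Li is in period 2, group 1; Mg is in period 3, group 2; Cl is in period 3, group 17; In is in period 5, group 13; Xe is in period 5, group 18; Cs is in period 6, group 1.
IE₁ increases left→right with effective nuclear charge and decreases top→bottom as the valence shell moves farther out.
These span different periods and groups, so the two trends combine.
Li > Cs: Li sits above Cs in group 1, so the down-group effect alone puts Li higher.
In > Li: the two effects oppose for this pair; the across-period effect wins (558 vs 520 kJ/mol).
Mg > In: period and group pull opposite ways; the down-group shift dominates (738 vs 558 kJ/mol).
Xe > Mg: period and group pull opposite ways; the across-period shift dominates (1170 vs 738 kJ/mol).
Cl > Xe: period and group pull opposite ways; the down-group shift dominates (1251 vs 1170 kJ/mol).
Tabulated first ionization energy (kJ/mol): Li 520, Mg 738, Cl 1251, In 558, Xe 1170, Cs 376.
So from highest to lowest: Cl > Xe > Mg > In > Li > Cs.

Cl > Xe > Mg > In > Li > Cs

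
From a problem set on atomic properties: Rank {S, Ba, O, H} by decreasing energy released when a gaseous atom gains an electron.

S > O > H > Ba

Electron affinity generally becomes more exothermic across a period toward the halogens and less exothermic down a group.
Here both period and group differ, so the two effects have to be weighed against each other.
H > Ba: the two effects oppose for this pair; the down-group effect wins (73 vs 14 kJ/mol).
O > H: period and group pull opposite ways; the across-period shift dominates (141 vs 73 kJ/mol).
S > O: this pair runs against the simple trend — see the exception note.
Note the exception: S has a higher electron affinity than O, contrary to the simple trend — the compact 2p subshell of O repels the added electron more than S's larger 3p does.
For reference (kJ/mol): H 73, O 141, S 200, Ba 14.
So from highest to lowest: S > O > H > Ba.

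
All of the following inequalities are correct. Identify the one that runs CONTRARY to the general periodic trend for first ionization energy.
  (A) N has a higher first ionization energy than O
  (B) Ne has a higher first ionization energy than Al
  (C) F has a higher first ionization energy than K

(A)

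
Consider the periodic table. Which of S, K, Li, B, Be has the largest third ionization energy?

Be

After 2 electrons have been removed, what remains? S²⁺ still has 4 valence electrons; K²⁺ is already 1 electron into the core; Li²⁺ is already 1 electron into the core; B²⁺ still has 1 valence electron; Be²⁺ is the bare [He] core.
Pulling an electron out of a noble-gas core costs far more than removing a remaining valence electron, so K, Li and Be sit at the high end of IE_3.
Valence configurations: S²⁺ [Ne]3s²3p², B²⁺ [He]2s¹.
Tabulated IE_3 (kJ/mol): S 3357, K 4420, Li 11815, B 3660, Be 14849.
So the third ionization energies run S < B < K < Li < Be.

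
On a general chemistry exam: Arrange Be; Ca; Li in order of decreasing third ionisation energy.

Be > Li > Ca

The third ionization energy removes an electron from the +2 ion. For each element: Be²⁺ is the bare [He] core; Ca²⁺ is the bare [Ar] core; Li²⁺ is already 1 electron into the core.
All of these are removing an electron from a noble-gas core or deeper; the smaller core (lower principal quantum number) is held far more tightly, and within a period the higher nuclear charge binds the same core more tightly.
The numbers (kJ/mol): Be 14849, Ca 4912, Li 11815.
So the third ionization energies run Ca < Li < Be.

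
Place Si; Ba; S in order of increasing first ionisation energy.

Ba < Si < S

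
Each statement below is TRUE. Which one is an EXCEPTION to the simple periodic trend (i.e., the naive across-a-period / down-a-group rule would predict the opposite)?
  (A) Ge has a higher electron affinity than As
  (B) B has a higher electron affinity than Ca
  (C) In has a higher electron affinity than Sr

(A)

The general trend: electron affinity increases across a period and decreases down a group.
(A) Ge (period 4, group 14) vs As (period 4, group 15): the stated order contradicts the simple trend.
(B) B (period 2, group 13) vs Ca (period 4, group 2): the stated order agrees with the simple trend.
(C) In (period 5, group 13) vs Sr (period 5, group 2): the stated order agrees with the simple trend.
The exception is (A): adding an electron to As's half-filled 4p³ is unfavourable, so Ge (4p²) has the more exothermic EA.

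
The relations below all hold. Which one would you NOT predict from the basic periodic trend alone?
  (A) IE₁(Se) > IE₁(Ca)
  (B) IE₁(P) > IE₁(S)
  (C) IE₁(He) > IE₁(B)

(B)

The general trend: IE₁ increases across a period and decreases down a group.
(A) Se (period 4, group 16) vs Ca (period 4, group 2): the stated order agrees with the simple trend.
(B) P (period 3, group 15) vs S (period 3, group 16): the stated order contradicts the simple trend.
(C) He (period 1, group 18) vs B (period 2, group 13): the stated order agrees with the simple trend.
The exception is (B): S (3p⁴) ionizes more easily than half-filled P (3p³) because the paired 3p electron in S is pushed out by e⁻–e⁻ repulsion.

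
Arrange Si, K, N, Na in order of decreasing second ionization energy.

Na, K, N, Si

Consider each +1 ion: Si⁺ still has 3 valence electrons; K⁺ is the bare [Ar] core; N⁺ still has 4 valence electrons; Na⁺ is the bare [Ne] core.
Core electrons are held far more tightly than valence electrons, so K and Na top the IE_2 order.
Valence configurations: Si⁺ [Ne]3s²3p¹, N⁺ [He]2s²2p².
The numbers (kJ/mol): Si 1577, K 3052, N 2856, Na 4562.
Hence IE_2: Si < N < K < Na.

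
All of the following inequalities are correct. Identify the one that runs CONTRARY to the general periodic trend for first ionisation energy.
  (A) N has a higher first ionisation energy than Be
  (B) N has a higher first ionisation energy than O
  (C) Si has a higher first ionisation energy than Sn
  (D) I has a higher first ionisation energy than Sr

(B)

The general trend: first ionisation energy increases across a period and decreases down a group.
(A) N (period 2, group 15) vs Be (period 2, group 2): the stated order agrees with the simple trend.
(B) N (period 2, group 15) vs O (period 2, group 16): the stated order contradicts the simple trend.
(C) Si (period 3, group 14) vs Sn (period 5, group 14): the stated order agrees with the simple trend.
(D) I (period 5, group 17) vs Sr (period 5, group 2): the stated order agrees with the simple trend.
The exception is (B): pairing an electron in O's 2p⁴ costs repulsion energy, so O ionizes more easily than half-filled N (2p³).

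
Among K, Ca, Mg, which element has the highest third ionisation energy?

The third ionization energy removes an electron from the +2 ion. For each element: K²⁺ is already 1 electron into the core; Ca²⁺ is the bare [Ar] core; Mg²⁺ is the bare [Ne] core.
All of these are removing an electron from a noble-gas core or deeper; the smaller core (lower principal quantum number) is held far more tightly, and within a period the higher nuclear charge binds the same core more tightly.
The numbers (kJ/mol): K 4420, Ca 4912, Mg 7733.
Putting it together, IE_3: K < Ca < Mg.

Mg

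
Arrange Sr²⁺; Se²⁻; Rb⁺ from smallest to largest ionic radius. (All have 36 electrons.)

All of these have 36 electrons, so size is governed by nuclear charge alone: the more protons, the stronger the pull on the same electron cloud, and the smaller the ion.
Nuclear charges: Sr²⁺ (Z=38), Rb⁺ (Z=37), Se²⁻ (Z=34).
Smallest to largest: Sr²⁺ < Rb⁺ < Se²⁻.

Sr²⁺ < Rb⁺ < Se²⁻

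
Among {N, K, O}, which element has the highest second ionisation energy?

O

Consider each +1 ion: N⁺ still has 4 valence electrons; K⁺ is the bare [Ar] core; O⁺ still has 5 valence electrons.
Usually core removal costs more than valence removal, but here the competition is close: a tightly held n=2 valence electron can cost more to remove than an n=3 core electron, so the actual values have to decide it.
Valence configurations: N⁺ [He]2s²2p², O⁺ [He]2s²2p³.
Tabulated IE_2 (kJ/mol): N 2856, K 3052, O 3388.
Putting it together, IE_2: N < K < O.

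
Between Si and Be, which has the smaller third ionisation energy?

IE_3 is the cost of taking one more electron from the +2 cation: Si²⁺ still has 2 valence electrons; Be²⁺ is the bare [He] core.
Core electrons are held far more tightly than valence electrons, so Be tops the IE_3 order.
Tabulated IE_3 (kJ/mol): Si 3232, Be 14849.
Hence IE_3: Si < Be.

Si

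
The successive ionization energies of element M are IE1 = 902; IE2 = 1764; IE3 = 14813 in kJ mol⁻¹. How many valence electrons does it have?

2

Look for the largest jump between consecutive ionization energies: IE3/IE2 ≈ 8.4, far larger than any earlier ratio.
That jump marks the point where a core electron is being removed. So the atom has 2 valence electrons.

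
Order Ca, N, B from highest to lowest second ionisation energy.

The second ionization energy removes an electron from the +1 ion. For each element: Ca⁺ still has 1 valence electron; N⁺ still has 4 valence electrons; B⁺ still has 2 valence electrons.
All are still removing valence electrons, so compare the +1 ions as you would atoms: IE_2 generally rises across a period (higher Z_eff) and falls down a group (larger shell), subject to the usual subshell exceptions.
Valence configurations: Ca⁺ [Ar]4s¹, N⁺ [He]2s²2p², B⁺ [He]2s².
The numbers (kJ/mol): Ca 1145, N 2856, B 2427.
Overall IE_2 order: Ca < B < N.

N > B > Ca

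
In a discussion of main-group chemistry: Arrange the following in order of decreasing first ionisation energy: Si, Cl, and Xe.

Cl > Xe > Si

Si is in period 3, group 14; Cl is in period 3, group 17; Xe is in period 5, group 18.
IE₁ increases left→right with effective nuclear charge and decreases top→bottom as the valence shell moves farther out.
These span different periods and groups, so the two trends combine.
Xe > Si: period and group pull opposite ways; the across-period shift dominates (1170 vs 786 kJ/mol).
Cl > Xe: period and group pull opposite ways; the down-group shift dominates (1251 vs 1170 kJ/mol).
Tabulated first ionization energy (kJ/mol): Si 786, Cl 1251, Xe 1170.
So from highest to lowest: Cl > Xe > Si.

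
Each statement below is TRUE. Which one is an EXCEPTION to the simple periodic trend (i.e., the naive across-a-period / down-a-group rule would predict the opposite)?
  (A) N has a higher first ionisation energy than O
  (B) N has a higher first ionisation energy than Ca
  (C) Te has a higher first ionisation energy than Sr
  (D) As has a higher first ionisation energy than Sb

The general trend: first ionisation energy increases across a period and decreases down a group.
(A) N (period 2, group 15) vs O (period 2, group 16): the stated order contradicts the simple trend.
(B) N (period 2, group 15) vs Ca (period 4, group 2): the stated order agrees with the simple trend.
(C) Te (period 5, group 16) vs Sr (period 5, group 2): the stated order agrees with the simple trend.
(D) As (period 4, group 15) vs Sb (period 5, group 15): the stated order agrees with the simple trend.
The exception is (A): pairing an electron in O's 2p⁴ costs repulsion energy, so O ionizes more easily than half-filled N (2p³).

(A)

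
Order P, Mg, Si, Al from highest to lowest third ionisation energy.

Mg > Si > P > Al

Consider each +2 ion: P²⁺ still has 3 valence electrons; Mg²⁺ is the bare [Ne] core; Si²⁺ still has 2 valence electrons; Al²⁺ still has 1 valence electron.
Pulling an electron out of a noble-gas core costs far more than removing a remaining valence electron, so Mg sits at the high end of IE_3.
Valence configurations: P²⁺ [Ne]3s²3p¹, Si²⁺ [Ne]3s², Al²⁺ [Ne]3s¹.
P²⁺ loses a lone 3p electron whereas Si²⁺ must break into a filled 3s² pair, so IE_3(Si) > IE_3(P) even though P has the higher nuclear charge.
The numbers (kJ/mol): P 2914, Mg 7733, Si 3232, Al 2745.
Hence IE_3: Al < P < Si < Mg.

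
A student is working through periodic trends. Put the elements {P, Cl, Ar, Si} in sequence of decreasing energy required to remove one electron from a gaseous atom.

Si is in period 3, group 14; P is in period 3, group 15; Cl is in period 3, group 17; Ar is in period 3, group 18.
Across a period the outer electron is held more tightly (higher IE₁); down a group it sits in a higher shell, more shielded, and comes off more easily.
All lie in period 3, so first ionization energy increases left to right.
So from highest to lowest: Ar > Cl > P > Si.

Ar, Cl, P, Si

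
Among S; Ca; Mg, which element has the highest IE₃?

Mg

Consider each +2 ion: S²⁺ still has 4 valence electrons; Ca²⁺ is the bare [Ar] core; Mg²⁺ is the bare [Ne] core.
Core electrons are held far more tightly than valence electrons, so Ca and Mg top the IE_3 order.
Approximate IE_3 values (kJ/mol): S 3357, Ca 4912, Mg 7733.
Overall IE_3 order: S < Ca < Mg.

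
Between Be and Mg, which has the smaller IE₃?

Mg

After 2 electrons have been removed, what remains? Be²⁺ is the bare [He] core; Mg²⁺ is the bare [Ne] core.
All of these are removing an electron from a noble-gas core or deeper; the smaller core (lower principal quantum number) is held far more tightly, and within a period the higher nuclear charge binds the same core more tightly.
Tabulated IE_3 (kJ/mol): Be 14849, Mg 7733.
Hence IE_3: Mg < Be.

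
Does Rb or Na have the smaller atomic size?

Na

Na is in period 3, group 1; Rb is in period 5, group 1.
Atomic radius shrinks across a period as nuclear charge pulls the same shell inward, and grows down a group as new shells are added.
All are in group 1, so atomic radius increases down the group.
So Na has the smaller atomic size (Na < Rb).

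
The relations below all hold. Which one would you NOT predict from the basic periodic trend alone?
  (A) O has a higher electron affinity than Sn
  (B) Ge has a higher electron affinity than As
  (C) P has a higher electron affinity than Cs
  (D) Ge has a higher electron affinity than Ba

The general trend: electron affinity increases across a period and decreases down a group.
(A) O (period 2, group 16) vs Sn (period 5, group 14): the stated order agrees with the simple trend.
(B) Ge (period 4, group 14) vs As (period 4, group 15): the stated order contradicts the simple trend.
(C) P (period 3, group 15) vs Cs (period 6, group 1): the stated order agrees with the simple trend.
(D) Ge (period 4, group 14) vs Ba (period 6, group 2): the stated order agrees with the simple trend.
The exception is (B): adding an electron to As's half-filled 4p³ is unfavourable, so Ge (4p²) has the more exothermic EA.

(B)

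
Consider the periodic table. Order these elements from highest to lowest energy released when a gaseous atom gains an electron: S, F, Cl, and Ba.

Cl > F > S > Ba

F is in period 2, group 17; S is in period 3, group 16; Cl is in period 3, group 17; Ba is in period 6, group 2.
EA tends to increase across a period and decrease down a group, though the pattern is less regular than for IE or radius.
These span different periods and groups, so the two trends combine.
S > Ba: both effects reinforce here, so S is clearly the higher of the two.
F > S: relative to S, both the across-period and down-group shifts push F's electron affinity up.
Cl > F: this pair runs against the simple trend — see the exception note.
Note the exception: Cl has a higher electron affinity than F, contrary to the simple trend — F's small 2p subshell makes the incoming electron feel strong e⁻–e⁻ repulsion, so Cl actually releases more energy on gaining an electron.
Approximate values (kJ/mol): F 328, S 200, Cl 349, Ba 14.
So from highest to lowest: Cl > F > S > Ba.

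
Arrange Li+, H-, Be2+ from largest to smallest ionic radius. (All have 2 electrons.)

All of these have 2 electrons, so size is governed by nuclear charge alone: the more protons, the stronger the pull on the same electron cloud, and the smaller the ion.
Nuclear charges: Be2+ (Z=4), Li+ (Z=3), H- (Z=1).
Largest to smallest: H- > Li+ > Be2+.

H- > Li+ > Be2+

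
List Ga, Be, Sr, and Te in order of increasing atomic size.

Be < Ga < Te < Sr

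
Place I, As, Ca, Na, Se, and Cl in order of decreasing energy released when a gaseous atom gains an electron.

Adding an electron releases more energy for atoms nearer the top right (short of the noble gases).
Here both period and group differ, so the two effects have to be weighed against each other.
Na > Ca: period and group pull opposite ways; the down-group shift dominates (53 vs 2 kJ/mol).
As > Na: the two effects oppose for this pair; the across-period effect wins (78 vs 53 kJ/mol).
Se > As: both are in period 4; the period trend gives Se the larger value.
I > Se: period and group pull opposite ways; the across-period shift dominates (295 vs 195 kJ/mol).
Cl > I: they share group 17; the group trend gives Cl the larger value.
Tabulated electron affinity (kJ/mol): Na 53, Cl 349, Ca 2, As 78, Se 195, I 295.
So from highest to lowest: Cl > I > Se > As > Na > Ca.

Cl, I, Se, As, Na, Ca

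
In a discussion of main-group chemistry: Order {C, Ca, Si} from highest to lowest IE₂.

Consider each +1 ion: C⁺ still has 3 valence electrons; Ca⁺ still has 1 valence electron; Si⁺ still has 3 valence electrons.
All are still removing valence electrons, so compare the +1 ions as you would atoms: IE_2 generally rises across a period (higher Z_eff) and falls down a group (larger shell), subject to the usual subshell exceptions.
Valence configurations: C⁺ [He]2s²2p¹, Ca⁺ [Ar]4s¹, Si⁺ [Ne]3s²3p¹.
Approximate IE_2 values (kJ/mol): C 2353, Ca 1145, Si 1577.
So the second ionization energies run Ca < Si < C.

C > Si > Ca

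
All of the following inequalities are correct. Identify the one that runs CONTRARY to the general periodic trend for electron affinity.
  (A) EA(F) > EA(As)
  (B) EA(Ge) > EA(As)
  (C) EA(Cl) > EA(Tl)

(B)

The general trend: electron affinity increases across a period and decreases down a group.
(A) F (period 2, group 17) vs As (period 4, group 15): the stated order agrees with the simple trend.
(B) Ge (period 4, group 14) vs As (period 4, group 15): the stated order contradicts the simple trend.
(C) Cl (period 3, group 17) vs Tl (period 6, group 13): the stated order agrees with the simple trend.
The exception is (B): adding an electron to As's half-filled 4p³ is unfavourable, so Ge (4p²) has the more exothermic EA.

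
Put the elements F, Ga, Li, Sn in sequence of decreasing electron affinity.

F > Sn > Li > Ga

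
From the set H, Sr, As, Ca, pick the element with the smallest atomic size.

H

H is in period 1, group 1; Ca is in period 4, group 2; As is in period 4, group 15; Sr is in period 5, group 2.
Atomic radius shrinks across a period as nuclear charge pulls the same shell inward, and grows down a group as new shells are added.
Here both period and group differ, so the two effects have to be weighed against each other.
As > H: the two effects oppose for this pair; the down-group effect wins (121 vs 32 pm).
Ca > As: Ca lies to the left of As in period 4, so the across-period effect alone puts Ca larger.
Sr > Ca: they share group 2; the group trend gives Sr the larger value.
Approximate values (pm): H 32, Ca 171, As 121, Sr 185.
The smallest atomic size among these belongs to H.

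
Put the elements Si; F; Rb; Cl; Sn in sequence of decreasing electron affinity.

Cl, F, Si, Sn, Rb

F is in period 2, group 17; Si is in period 3, group 14; Cl is in period 3, group 17; Rb is in period 5, group 1; Sn is in period 5, group 14.
Electron affinity generally becomes more exothermic across a period toward the halogens and less exothermic down a group.
Neither a single period nor a single group — weigh both effects.
Sn > Rb: Sn lies to the right of Rb in period 5, so the across-period effect alone puts Sn higher.
Si > Sn: they share group 14; the group trend gives Si the larger value.
F > Si: relative to Si, both the across-period and down-group shifts push F's electron affinity up.
Cl > F: this pair runs against the simple trend — see the exception note.
Note the exception: Cl has a higher electron affinity than F, contrary to the simple trend — F's small 2p subshell makes the incoming electron feel strong e⁻–e⁻ repulsion, so Cl actually releases more energy on gaining an electron.
Approximate values (kJ/mol): F 328, Si 134, Cl 349, Rb 47, Sn 107.
So from highest to lowest: Cl > F > Si > Sn > Rb.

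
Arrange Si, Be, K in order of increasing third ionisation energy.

Si, K, Be

IE_3 is the cost of taking one more electron from the +2 cation: Si²⁺ still has 2 valence electrons; Be²⁺ is the bare [He] core; K²⁺ is already 1 electron into the core.
Core electrons are held far more tightly than valence electrons, so K and Be top the IE_3 order.
The numbers (kJ/mol): Si 3232, Be 14849, K 4420.
So the third ionization energies run Si < K < Be.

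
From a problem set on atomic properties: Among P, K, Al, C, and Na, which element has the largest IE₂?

IE_2 is the cost of taking one more electron from the +1 cation: P⁺ still has 4 valence electrons; K⁺ is the bare [Ar] core; Al⁺ still has 2 valence electrons; C⁺ still has 3 valence electrons; Na⁺ is the bare [Ne] core.
Core electrons are held far more tightly than valence electrons, so K and Na top the IE_2 order.
Valence configurations: P⁺ [Ne]3s²3p², Al⁺ [Ne]3s², C⁺ [He]2s²2p¹.
Approximate IE_2 values (kJ/mol): P 1907, K 3052, Al 1817, C 2353, Na 4562.
Putting it together, IE_2: Al < P < C < K < Na.

Na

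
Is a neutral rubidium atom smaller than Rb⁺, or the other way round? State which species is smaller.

Rb⁺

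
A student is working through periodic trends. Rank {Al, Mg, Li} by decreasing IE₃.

Consider each +2 ion: Al²⁺ still has 1 valence electron; Mg²⁺ is the bare [Ne] core; Li²⁺ is already 1 electron into the core.
Breaking into a closed-shell core is much more expensive than removing a leftover valence electron — Mg and Li have the largest IE_3 here.
Approximate IE_3 values (kJ/mol): Al 2745, Mg 7733, Li 11815.
Hence IE_3: Al < Mg < Li.

Li > Mg > Al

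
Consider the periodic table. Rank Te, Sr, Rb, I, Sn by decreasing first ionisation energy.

I, Te, Sn, Sr, Rb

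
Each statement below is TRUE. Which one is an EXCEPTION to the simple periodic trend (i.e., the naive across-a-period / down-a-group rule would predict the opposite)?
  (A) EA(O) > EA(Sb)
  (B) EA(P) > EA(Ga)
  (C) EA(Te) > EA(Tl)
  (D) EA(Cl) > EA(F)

The general trend: electron affinity increases across a period and decreases down a group.
(A) O (period 2, group 16) vs Sb (period 5, group 15): the stated order agrees with the simple trend.
(B) P (period 3, group 15) vs Ga (period 4, group 13): the stated order agrees with the simple trend.
(C) Te (period 5, group 16) vs Tl (period 6, group 13): the stated order agrees with the simple trend.
(D) Cl (period 3, group 17) vs F (period 2, group 17): the stated order contradicts the simple trend.
The exception is (D): F's small 2p subshell makes the incoming electron feel strong e⁻–e⁻ repulsion, so Cl actually releases more energy on gaining an electron.

(D)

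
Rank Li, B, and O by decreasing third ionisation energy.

Li, O, B

After 2 electrons have been removed, what remains? Li²⁺ is already 1 electron into the core; B²⁺ still has 1 valence electron; O²⁺ still has 4 valence electrons.
Pulling an electron out of a noble-gas core costs far more than removing a remaining valence electron, so Li sits at the high end of IE_3.
Valence configurations: B²⁺ [He]2s¹, O²⁺ [He]2s²2p².
The numbers (kJ/mol): Li 11815, B 3660, O 5300.
Putting it together, IE_3: B < O < Li.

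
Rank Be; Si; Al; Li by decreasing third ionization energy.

After 2 electrons have been removed, what remains? Be²⁺ is the bare [He] core; Si²⁺ still has 2 valence electrons; Al²⁺ still has 1 valence electron; Li²⁺ is already 1 electron into the core.
Core electrons are held far more tightly than valence electrons, so Li and Be top the IE_3 order.
Valence configurations: Si²⁺ [Ne]3s², Al²⁺ [Ne]3s¹.
Tabulated IE_3 (kJ/mol): Be 14849, Si 3232, Al 2745, Li 11815.
So the third ionization energies run Al < Si < Li < Be.

Be > Li > Si > Al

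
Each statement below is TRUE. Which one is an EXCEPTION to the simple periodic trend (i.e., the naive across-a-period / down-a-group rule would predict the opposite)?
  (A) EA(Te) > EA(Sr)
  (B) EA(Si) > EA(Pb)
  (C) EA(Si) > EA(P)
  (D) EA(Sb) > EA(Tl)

(C)

The general trend: electron affinity increases across a period and decreases down a group.
(A) Te (period 5, group 16) vs Sr (period 5, group 2): the stated order agrees with the simple trend.
(B) Si (period 3, group 14) vs Pb (period 6, group 14): the stated order agrees with the simple trend.
(C) Si (period 3, group 14) vs P (period 3, group 15): the stated order contradicts the simple trend.
(D) Sb (period 5, group 15) vs Tl (period 6, group 13): the stated order agrees with the simple trend.
The exception is (C): adding an electron to P's half-filled 3p³ is unfavourable, so Si (3p²) has the more exothermic EA.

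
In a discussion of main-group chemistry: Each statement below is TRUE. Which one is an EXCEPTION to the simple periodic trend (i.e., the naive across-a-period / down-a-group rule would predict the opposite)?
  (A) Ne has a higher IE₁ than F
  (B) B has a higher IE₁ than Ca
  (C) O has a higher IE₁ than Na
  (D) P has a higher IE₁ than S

(D)

The general trend: IE₁ increases across a period and decreases down a group.
(A) Ne (period 2, group 18) vs F (period 2, group 17): the stated order agrees with the simple trend.
(B) B (period 2, group 13) vs Ca (period 4, group 2): the stated order agrees with the simple trend.
(C) O (period 2, group 16) vs Na (period 3, group 1): the stated order agrees with the simple trend.
(D) P (period 3, group 15) vs S (period 3, group 16): the stated order contradicts the simple trend.
The exception is (D): S (3p⁴) ionizes more easily than half-filled P (3p³) because the paired 3p electron in S is pushed out by e⁻–e⁻ repulsion.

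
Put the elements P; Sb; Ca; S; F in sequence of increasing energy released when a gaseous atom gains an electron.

Ca < P < Sb < S < F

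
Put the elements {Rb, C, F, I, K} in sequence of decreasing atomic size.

C is in period 2, group 14; F is in period 2, group 17; K is in period 4, group 1; Rb is in period 5, group 1; I is in period 5, group 17.
Atomic radius shrinks across a period as nuclear charge pulls the same shell inward, and grows down a group as new shells are added.
Here both period and group differ, so the two effects have to be weighed against each other.
C > F: C lies to the left of F in period 2, so the across-period effect alone puts C larger.
I > C: period and group pull opposite ways; the down-group shift dominates (133 vs 75 pm).
K > I: period and group pull opposite ways; the across-period shift dominates (196 vs 133 pm).
Rb > K: Rb sits below K in group 1, so the down-group effect alone puts Rb larger.
Tabulated atomic radius (pm): C 75, F 64, K 196, Rb 210, I 133.
So from largest to smallest: Rb > K > I > C > F.

Rb, K, I, C, F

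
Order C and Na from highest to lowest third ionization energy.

Na > C

The third ionization energy removes an electron from the +2 ion. For each element: C²⁺ still has 2 valence electrons; Na²⁺ is already 1 electron into the core.
Breaking into a closed-shell core is much more expensive than removing a leftover valence electron — Na has the largest IE_3 here.
The numbers (kJ/mol): C 4620, Na 6910.
Hence IE_3: C < Na.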